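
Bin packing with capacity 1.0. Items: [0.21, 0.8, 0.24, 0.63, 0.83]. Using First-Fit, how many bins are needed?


Place items sequentially using First-Fit:
  Item 0.21 -> new Bin 1
  Item 0.8 -> new Bin 2
  Item 0.24 -> Bin 1 (now 0.45)
  Item 0.63 -> new Bin 3
  Item 0.83 -> new Bin 4
Total bins used = 4

4


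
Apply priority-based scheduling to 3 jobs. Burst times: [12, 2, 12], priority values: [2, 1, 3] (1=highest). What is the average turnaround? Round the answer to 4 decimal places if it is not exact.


Sort by priority (ascending = highest first):
Order: [(1, 2), (2, 12), (3, 12)]
Completion times:
  Priority 1, burst=2, C=2
  Priority 2, burst=12, C=14
  Priority 3, burst=12, C=26
Average turnaround = 42/3 = 14.0

14.0


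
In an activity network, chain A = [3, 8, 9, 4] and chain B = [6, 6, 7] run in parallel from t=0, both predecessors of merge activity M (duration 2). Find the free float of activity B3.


ES(B3) = sum of predecessors on chain B = 12
EF(B3) = ES + duration = 12 + 7 = 19
Successor of B3 is M. ES(M) = max(sum(A), sum(B)) = max(24, 19) = 24
Free float = ES(successor) - EF(current) = 24 - 19 = 5

5


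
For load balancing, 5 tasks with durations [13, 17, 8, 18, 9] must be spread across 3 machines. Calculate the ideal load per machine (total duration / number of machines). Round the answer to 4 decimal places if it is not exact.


Total processing time = 13 + 17 + 8 + 18 + 9 = 65
Number of machines = 3
Ideal balanced load = 65 / 3 = 21.6667

21.6667


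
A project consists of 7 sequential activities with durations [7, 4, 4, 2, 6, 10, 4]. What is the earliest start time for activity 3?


Activity 3 starts after activities 1 through 2 complete.
Predecessor durations: [7, 4]
ES = 7 + 4 = 11

11


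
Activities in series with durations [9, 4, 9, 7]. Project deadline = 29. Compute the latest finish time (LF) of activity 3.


LF(activity 3) = deadline - sum of successor durations
Successors: activities 4 through 4 with durations [7]
Sum of successor durations = 7
LF = 29 - 7 = 22

22


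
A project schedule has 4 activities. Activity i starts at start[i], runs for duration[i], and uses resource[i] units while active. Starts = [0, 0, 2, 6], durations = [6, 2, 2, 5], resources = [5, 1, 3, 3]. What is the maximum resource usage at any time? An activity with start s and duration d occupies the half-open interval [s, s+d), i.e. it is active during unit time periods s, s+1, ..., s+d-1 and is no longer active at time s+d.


Each activity i is active on [start_i, start_i + duration_i).
Compute total resource usage per time slot:
  t=0: active resources = [5, 1], total = 6
  t=1: active resources = [5, 1], total = 6
  t=2: active resources = [5, 3], total = 8
  t=3: active resources = [5, 3], total = 8
  t=4: active resources = [5], total = 5
  t=5: active resources = [5], total = 5
  t=6: active resources = [3], total = 3
  t=7: active resources = [3], total = 3
  t=8: active resources = [3], total = 3
  t=9: active resources = [3], total = 3
  t=10: active resources = [3], total = 3
Peak resource demand = 8

8


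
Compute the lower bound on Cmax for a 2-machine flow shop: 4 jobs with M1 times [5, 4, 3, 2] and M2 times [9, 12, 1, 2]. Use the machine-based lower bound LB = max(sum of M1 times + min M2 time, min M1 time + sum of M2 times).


LB1 = sum(M1 times) + min(M2 times) = 14 + 1 = 15
LB2 = min(M1 times) + sum(M2 times) = 2 + 24 = 26
Lower bound = max(LB1, LB2) = max(15, 26) = 26

26


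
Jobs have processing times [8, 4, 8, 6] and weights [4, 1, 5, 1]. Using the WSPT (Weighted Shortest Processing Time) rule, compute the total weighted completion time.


Compute p/w ratios and sort ascending (WSPT): [(8, 5), (8, 4), (4, 1), (6, 1)]
Compute weighted completion times:
  Job (p=8,w=5): C=8, w*C=5*8=40
  Job (p=8,w=4): C=16, w*C=4*16=64
  Job (p=4,w=1): C=20, w*C=1*20=20
  Job (p=6,w=1): C=26, w*C=1*26=26
Total weighted completion time = 150

150


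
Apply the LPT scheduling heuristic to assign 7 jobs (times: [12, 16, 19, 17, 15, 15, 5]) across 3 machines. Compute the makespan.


Sort jobs in decreasing order (LPT): [19, 17, 16, 15, 15, 12, 5]
Assign each job to the least loaded machine:
  Machine 1: jobs [19, 12, 5], load = 36
  Machine 2: jobs [17, 15], load = 32
  Machine 3: jobs [16, 15], load = 31
Makespan = max load = 36

36


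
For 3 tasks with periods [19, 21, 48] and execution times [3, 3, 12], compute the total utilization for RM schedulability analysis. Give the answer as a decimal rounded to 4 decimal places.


Compute individual utilizations (exact fractions):
  Task 1: C/T = 3/19 (approx. 0.1579)
  Task 2: C/T = 3/21 = 1/7 (approx. 0.1429)
  Task 3: C/T = 12/48 = 1/4 (approx. 0.25)
Total utilization U = 3/19 + 1/7 + 1/4 = 293/532
Rounded to 4 decimal places: U = 0.5508
RM (Liu & Layland) bound for 3 tasks = 0.779763; compare with U = 293/532 (approx. 0.550752)
U <= bound, so schedulable by RM sufficient condition.

0.5508


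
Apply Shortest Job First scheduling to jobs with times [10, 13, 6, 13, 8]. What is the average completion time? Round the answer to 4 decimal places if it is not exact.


SJF order (ascending): [6, 8, 10, 13, 13]
Completion times:
  Job 1: burst=6, C=6
  Job 2: burst=8, C=14
  Job 3: burst=10, C=24
  Job 4: burst=13, C=37
  Job 5: burst=13, C=50
Average completion = 131/5 = 26.2

26.2


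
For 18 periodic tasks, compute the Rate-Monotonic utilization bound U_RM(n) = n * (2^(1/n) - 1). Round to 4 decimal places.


Compute 2^(1/18) = 1.0392592260
Subtract 1: 1.0392592260 - 1 = 0.0392592260
Multiply by n: 18 * 0.0392592260 = 0.7066660680
Round to 4 dp: 0.7067

0.7067


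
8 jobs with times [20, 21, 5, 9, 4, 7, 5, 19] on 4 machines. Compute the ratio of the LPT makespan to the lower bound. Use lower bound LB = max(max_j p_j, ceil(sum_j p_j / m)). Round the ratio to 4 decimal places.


LPT order: [21, 20, 19, 9, 7, 5, 5, 4]
Machine loads after assignment: [21, 24, 24, 21]
LPT makespan = 24
Lower bound = max(max_job, ceil(total/4)) = max(21, 23) = 23
Ratio = 24 / 23 = 1.0435

1.0435


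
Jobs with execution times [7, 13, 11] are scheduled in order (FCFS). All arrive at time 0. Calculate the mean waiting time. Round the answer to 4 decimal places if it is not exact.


FCFS order (as given): [7, 13, 11]
Waiting times:
  Job 1: wait = 0
  Job 2: wait = 7
  Job 3: wait = 20
Sum of waiting times = 27
Average waiting time = 27/3 = 9.0

9.0


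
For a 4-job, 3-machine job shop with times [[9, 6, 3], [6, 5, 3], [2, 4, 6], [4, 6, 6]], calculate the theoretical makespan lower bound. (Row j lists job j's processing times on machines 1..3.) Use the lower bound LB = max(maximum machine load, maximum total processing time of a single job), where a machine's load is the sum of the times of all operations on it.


Machine loads:
  Machine 1: 9 + 6 + 2 + 4 = 21
  Machine 2: 6 + 5 + 4 + 6 = 21
  Machine 3: 3 + 3 + 6 + 6 = 18
Max machine load = 21
Job totals:
  Job 1: 18
  Job 2: 14
  Job 3: 12
  Job 4: 16
Max job total = 18
Lower bound = max(21, 18) = 21

21


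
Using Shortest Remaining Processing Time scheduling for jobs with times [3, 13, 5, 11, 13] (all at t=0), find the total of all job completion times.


Since all jobs arrive at t=0, SRPT equals SPT ordering.
SPT order: [3, 5, 11, 13, 13]
Completion times:
  Job 1: p=3, C=3
  Job 2: p=5, C=8
  Job 3: p=11, C=19
  Job 4: p=13, C=32
  Job 5: p=13, C=45
Total completion time = 3 + 8 + 19 + 32 + 45 = 107

107


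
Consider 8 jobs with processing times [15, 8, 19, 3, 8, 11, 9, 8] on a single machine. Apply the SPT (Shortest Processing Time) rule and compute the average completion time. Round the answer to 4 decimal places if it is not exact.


Sort jobs by processing time (SPT order): [3, 8, 8, 8, 9, 11, 15, 19]
Compute completion times sequentially:
  Job 1: processing = 3, completes at 3
  Job 2: processing = 8, completes at 11
  Job 3: processing = 8, completes at 19
  Job 4: processing = 8, completes at 27
  Job 5: processing = 9, completes at 36
  Job 6: processing = 11, completes at 47
  Job 7: processing = 15, completes at 62
  Job 8: processing = 19, completes at 81
Sum of completion times = 286
Average completion time = 286/8 = 35.75

35.75


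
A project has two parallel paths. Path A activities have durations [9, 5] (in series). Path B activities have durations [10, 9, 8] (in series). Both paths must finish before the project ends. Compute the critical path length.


Path A total = 9 + 5 = 14
Path B total = 10 + 9 + 8 = 27
Critical path = longest path = max(14, 27) = 27

27


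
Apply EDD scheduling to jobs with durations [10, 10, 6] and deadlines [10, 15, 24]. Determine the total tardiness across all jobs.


Sort by due date (EDD order): [(10, 10), (10, 15), (6, 24)]
Compute completion times and tardiness:
  Job 1: p=10, d=10, C=10, tardiness=max(0,10-10)=0
  Job 2: p=10, d=15, C=20, tardiness=max(0,20-15)=5
  Job 3: p=6, d=24, C=26, tardiness=max(0,26-24)=2
Total tardiness = 7

7


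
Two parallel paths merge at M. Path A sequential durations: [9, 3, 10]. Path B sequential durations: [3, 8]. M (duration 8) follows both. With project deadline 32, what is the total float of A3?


Forward pass: ES(A3) = sum of predecessors on chain A = 12
EF = ES + duration = 12 + 10 = 22
Backward pass: LF(M) = deadline = 32; LS(M) = 32 - 8 = 24
LF(A3) = LS(M) - sum(successors on chain A) = 24 - 0 = 24
LS = LF - duration = 24 - 10 = 14
Total float = LS - ES = 14 - 12 = 2

2


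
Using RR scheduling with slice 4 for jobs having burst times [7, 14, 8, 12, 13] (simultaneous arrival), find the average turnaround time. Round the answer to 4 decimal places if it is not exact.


Time quantum = 4
Execution trace:
  J1 runs 4 units, time = 4
  J2 runs 4 units, time = 8
  J3 runs 4 units, time = 12
  J4 runs 4 units, time = 16
  J5 runs 4 units, time = 20
  J1 runs 3 units, time = 23
  J2 runs 4 units, time = 27
  J3 runs 4 units, time = 31
  J4 runs 4 units, time = 35
  J5 runs 4 units, time = 39
  J2 runs 4 units, time = 43
  J4 runs 4 units, time = 47
  J5 runs 4 units, time = 51
  J2 runs 2 units, time = 53
  J5 runs 1 units, time = 54
Finish times: [23, 53, 31, 47, 54]
Average turnaround = 208/5 = 41.6

41.6


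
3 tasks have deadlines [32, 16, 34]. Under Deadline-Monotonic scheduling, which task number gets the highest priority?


Sort tasks by relative deadline (ascending):
  Task 2: deadline = 16
  Task 1: deadline = 32
  Task 3: deadline = 34
Priority order (highest first): [2, 1, 3]
Highest priority task = 2

2


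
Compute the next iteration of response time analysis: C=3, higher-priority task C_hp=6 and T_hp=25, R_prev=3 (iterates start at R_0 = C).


R_next = C + ceil(R_prev / T_hp) * C_hp
ceil(3 / 25) = ceil(0.12) = 1
Interference = 1 * 6 = 6
R_next = 3 + 6 = 9

9


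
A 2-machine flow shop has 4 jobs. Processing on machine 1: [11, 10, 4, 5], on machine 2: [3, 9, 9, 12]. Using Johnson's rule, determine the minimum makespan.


Apply Johnson's rule:
  Group 1 (a <= b): [(3, 4, 9), (4, 5, 12)]
  Group 2 (a > b): [(2, 10, 9), (1, 11, 3)]
Optimal job order: [3, 4, 2, 1]
Schedule:
  Job 3: M1 done at 4, M2 done at 13
  Job 4: M1 done at 9, M2 done at 25
  Job 2: M1 done at 19, M2 done at 34
  Job 1: M1 done at 30, M2 done at 37
Makespan = 37

37


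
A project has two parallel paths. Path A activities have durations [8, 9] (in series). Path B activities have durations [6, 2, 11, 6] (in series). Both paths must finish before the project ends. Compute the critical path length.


Path A total = 8 + 9 = 17
Path B total = 6 + 2 + 11 + 6 = 25
Critical path = longest path = max(17, 25) = 25

25


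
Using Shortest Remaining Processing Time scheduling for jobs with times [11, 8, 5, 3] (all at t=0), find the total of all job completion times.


Since all jobs arrive at t=0, SRPT equals SPT ordering.
SPT order: [3, 5, 8, 11]
Completion times:
  Job 1: p=3, C=3
  Job 2: p=5, C=8
  Job 3: p=8, C=16
  Job 4: p=11, C=27
Total completion time = 3 + 8 + 16 + 27 = 54

54


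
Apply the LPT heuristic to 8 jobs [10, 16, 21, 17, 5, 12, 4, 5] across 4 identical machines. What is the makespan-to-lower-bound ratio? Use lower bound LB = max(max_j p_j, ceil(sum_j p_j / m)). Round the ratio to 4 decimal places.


LPT order: [21, 17, 16, 12, 10, 5, 5, 4]
Machine loads after assignment: [25, 22, 21, 22]
LPT makespan = 25
Lower bound = max(max_job, ceil(total/4)) = max(21, 23) = 23
Ratio = 25 / 23 = 1.087

1.087


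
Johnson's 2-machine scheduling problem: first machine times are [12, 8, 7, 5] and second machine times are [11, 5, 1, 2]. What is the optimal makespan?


Apply Johnson's rule:
  Group 1 (a <= b): []
  Group 2 (a > b): [(1, 12, 11), (2, 8, 5), (4, 5, 2), (3, 7, 1)]
Optimal job order: [1, 2, 4, 3]
Schedule:
  Job 1: M1 done at 12, M2 done at 23
  Job 2: M1 done at 20, M2 done at 28
  Job 4: M1 done at 25, M2 done at 30
  Job 3: M1 done at 32, M2 done at 33
Makespan = 33

33


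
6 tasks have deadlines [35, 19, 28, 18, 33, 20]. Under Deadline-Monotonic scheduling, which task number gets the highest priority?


Sort tasks by relative deadline (ascending):
  Task 4: deadline = 18
  Task 2: deadline = 19
  Task 6: deadline = 20
  Task 3: deadline = 28
  Task 5: deadline = 33
  Task 1: deadline = 35
Priority order (highest first): [4, 2, 6, 3, 5, 1]
Highest priority task = 4

4


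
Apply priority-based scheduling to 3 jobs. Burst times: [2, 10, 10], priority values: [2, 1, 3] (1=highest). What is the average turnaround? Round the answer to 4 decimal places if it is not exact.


Sort by priority (ascending = highest first):
Order: [(1, 10), (2, 2), (3, 10)]
Completion times:
  Priority 1, burst=10, C=10
  Priority 2, burst=2, C=12
  Priority 3, burst=10, C=22
Average turnaround = 44/3 = 14.6667

14.6667


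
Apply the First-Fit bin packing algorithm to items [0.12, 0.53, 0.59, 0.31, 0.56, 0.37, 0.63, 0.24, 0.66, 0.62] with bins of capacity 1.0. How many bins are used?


Place items sequentially using First-Fit:
  Item 0.12 -> new Bin 1
  Item 0.53 -> Bin 1 (now 0.65)
  Item 0.59 -> new Bin 2
  Item 0.31 -> Bin 1 (now 0.96)
  Item 0.56 -> new Bin 3
  Item 0.37 -> Bin 2 (now 0.96)
  Item 0.63 -> new Bin 4
  Item 0.24 -> Bin 3 (now 0.8)
  Item 0.66 -> new Bin 5
  Item 0.62 -> new Bin 6
Total bins used = 6

6


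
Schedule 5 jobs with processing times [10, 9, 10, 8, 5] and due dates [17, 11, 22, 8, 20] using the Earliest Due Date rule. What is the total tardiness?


Sort by due date (EDD order): [(8, 8), (9, 11), (10, 17), (5, 20), (10, 22)]
Compute completion times and tardiness:
  Job 1: p=8, d=8, C=8, tardiness=max(0,8-8)=0
  Job 2: p=9, d=11, C=17, tardiness=max(0,17-11)=6
  Job 3: p=10, d=17, C=27, tardiness=max(0,27-17)=10
  Job 4: p=5, d=20, C=32, tardiness=max(0,32-20)=12
  Job 5: p=10, d=22, C=42, tardiness=max(0,42-22)=20
Total tardiness = 48

48


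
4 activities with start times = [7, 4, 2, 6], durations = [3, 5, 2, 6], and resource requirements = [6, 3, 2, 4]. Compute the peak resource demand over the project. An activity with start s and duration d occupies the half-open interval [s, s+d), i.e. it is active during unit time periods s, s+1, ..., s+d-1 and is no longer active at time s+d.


Each activity i is active on [start_i, start_i + duration_i).
Compute total resource usage per time slot:
  t=0: active resources = [], total = 0
  t=1: active resources = [], total = 0
  t=2: active resources = [2], total = 2
  t=3: active resources = [2], total = 2
  t=4: active resources = [3], total = 3
  t=5: active resources = [3], total = 3
  t=6: active resources = [3, 4], total = 7
  t=7: active resources = [6, 3, 4], total = 13
  t=8: active resources = [6, 3, 4], total = 13
  t=9: active resources = [6, 4], total = 10
  t=10: active resources = [4], total = 4
  t=11: active resources = [4], total = 4
Peak resource demand = 13

13


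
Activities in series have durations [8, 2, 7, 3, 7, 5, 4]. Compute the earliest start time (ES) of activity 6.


Activity 6 starts after activities 1 through 5 complete.
Predecessor durations: [8, 2, 7, 3, 7]
ES = 8 + 2 + 7 + 3 + 7 = 27

27


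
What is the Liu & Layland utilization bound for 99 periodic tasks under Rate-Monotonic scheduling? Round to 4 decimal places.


Compute 2^(1/99) = 1.0070260544
Subtract 1: 1.0070260544 - 1 = 0.0070260544
Multiply by n: 99 * 0.0070260544 = 0.6955793856
Round to 4 dp: 0.6956

0.6956


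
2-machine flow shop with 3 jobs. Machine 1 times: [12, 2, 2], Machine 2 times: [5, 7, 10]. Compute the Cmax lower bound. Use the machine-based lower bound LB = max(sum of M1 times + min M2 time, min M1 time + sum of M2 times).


LB1 = sum(M1 times) + min(M2 times) = 16 + 5 = 21
LB2 = min(M1 times) + sum(M2 times) = 2 + 22 = 24
Lower bound = max(LB1, LB2) = max(21, 24) = 24

24


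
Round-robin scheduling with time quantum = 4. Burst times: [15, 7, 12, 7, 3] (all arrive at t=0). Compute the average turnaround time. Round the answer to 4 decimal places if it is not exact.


Time quantum = 4
Execution trace:
  J1 runs 4 units, time = 4
  J2 runs 4 units, time = 8
  J3 runs 4 units, time = 12
  J4 runs 4 units, time = 16
  J5 runs 3 units, time = 19
  J1 runs 4 units, time = 23
  J2 runs 3 units, time = 26
  J3 runs 4 units, time = 30
  J4 runs 3 units, time = 33
  J1 runs 4 units, time = 37
  J3 runs 4 units, time = 41
  J1 runs 3 units, time = 44
Finish times: [44, 26, 41, 33, 19]
Average turnaround = 163/5 = 32.6

32.6


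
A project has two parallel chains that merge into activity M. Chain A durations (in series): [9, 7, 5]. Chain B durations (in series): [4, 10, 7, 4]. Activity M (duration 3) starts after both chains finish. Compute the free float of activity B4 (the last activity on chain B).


ES(B4) = sum of predecessors on chain B = 21
EF(B4) = ES + duration = 21 + 4 = 25
Successor of B4 is M. ES(M) = max(sum(A), sum(B)) = max(21, 25) = 25
Free float = ES(successor) - EF(current) = 25 - 25 = 0

0


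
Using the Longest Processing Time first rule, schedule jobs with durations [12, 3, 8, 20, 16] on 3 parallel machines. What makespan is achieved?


Sort jobs in decreasing order (LPT): [20, 16, 12, 8, 3]
Assign each job to the least loaded machine:
  Machine 1: jobs [20], load = 20
  Machine 2: jobs [16, 3], load = 19
  Machine 3: jobs [12, 8], load = 20
Makespan = max load = 20

20


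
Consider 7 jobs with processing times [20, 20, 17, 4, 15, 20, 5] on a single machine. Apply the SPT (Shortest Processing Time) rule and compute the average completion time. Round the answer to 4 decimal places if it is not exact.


Sort jobs by processing time (SPT order): [4, 5, 15, 17, 20, 20, 20]
Compute completion times sequentially:
  Job 1: processing = 4, completes at 4
  Job 2: processing = 5, completes at 9
  Job 3: processing = 15, completes at 24
  Job 4: processing = 17, completes at 41
  Job 5: processing = 20, completes at 61
  Job 6: processing = 20, completes at 81
  Job 7: processing = 20, completes at 101
Sum of completion times = 321
Average completion time = 321/7 = 45.8571

45.8571


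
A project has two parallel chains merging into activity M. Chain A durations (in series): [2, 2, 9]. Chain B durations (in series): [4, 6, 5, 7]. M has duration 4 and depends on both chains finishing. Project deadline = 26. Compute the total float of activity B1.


Forward pass: ES(B1) = sum of predecessors on chain B = 0
EF = ES + duration = 0 + 4 = 4
Backward pass: LF(M) = deadline = 26; LS(M) = 26 - 4 = 22
LF(B1) = LS(M) - sum(successors on chain B) = 22 - 18 = 4
LS = LF - duration = 4 - 4 = 0
Total float = LS - ES = 0 - 0 = 0

0


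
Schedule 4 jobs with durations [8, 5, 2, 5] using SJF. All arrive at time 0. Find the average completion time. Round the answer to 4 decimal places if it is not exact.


SJF order (ascending): [2, 5, 5, 8]
Completion times:
  Job 1: burst=2, C=2
  Job 2: burst=5, C=7
  Job 3: burst=5, C=12
  Job 4: burst=8, C=20
Average completion = 41/4 = 10.25

10.25


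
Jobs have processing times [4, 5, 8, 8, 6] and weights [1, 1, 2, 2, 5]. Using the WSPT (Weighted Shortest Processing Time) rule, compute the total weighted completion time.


Compute p/w ratios and sort ascending (WSPT): [(6, 5), (4, 1), (8, 2), (8, 2), (5, 1)]
Compute weighted completion times:
  Job (p=6,w=5): C=6, w*C=5*6=30
  Job (p=4,w=1): C=10, w*C=1*10=10
  Job (p=8,w=2): C=18, w*C=2*18=36
  Job (p=8,w=2): C=26, w*C=2*26=52
  Job (p=5,w=1): C=31, w*C=1*31=31
Total weighted completion time = 159

159


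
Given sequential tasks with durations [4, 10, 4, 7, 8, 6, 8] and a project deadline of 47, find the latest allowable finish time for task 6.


LF(activity 6) = deadline - sum of successor durations
Successors: activities 7 through 7 with durations [8]
Sum of successor durations = 8
LF = 47 - 8 = 39

39


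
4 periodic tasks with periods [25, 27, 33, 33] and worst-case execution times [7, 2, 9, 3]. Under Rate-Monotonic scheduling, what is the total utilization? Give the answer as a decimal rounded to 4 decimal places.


Compute individual utilizations (exact fractions):
  Task 1: C/T = 7/25 (approx. 0.28)
  Task 2: C/T = 2/27 (approx. 0.0741)
  Task 3: C/T = 9/33 = 3/11 (approx. 0.2727)
  Task 4: C/T = 3/33 = 1/11 (approx. 0.0909)
Total utilization U = 7/25 + 2/27 + 3/11 + 1/11 = 5329/7425
Rounded to 4 decimal places: U = 0.7177
RM (Liu & Layland) bound for 4 tasks = 0.756828; compare with U = 5329/7425 (approx. 0.717710)
U <= bound, so schedulable by RM sufficient condition.

0.7177


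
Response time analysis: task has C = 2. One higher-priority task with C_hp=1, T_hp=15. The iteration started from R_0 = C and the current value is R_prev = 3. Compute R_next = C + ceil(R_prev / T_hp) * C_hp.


R_next = C + ceil(R_prev / T_hp) * C_hp
ceil(3 / 15) = ceil(0.2) = 1
Interference = 1 * 1 = 1
R_next = 2 + 1 = 3
R_next = R_prev, so the iteration has converged (response time = 3).

3


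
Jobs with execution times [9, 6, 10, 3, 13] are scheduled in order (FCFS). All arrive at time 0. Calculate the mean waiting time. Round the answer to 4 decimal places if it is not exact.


FCFS order (as given): [9, 6, 10, 3, 13]
Waiting times:
  Job 1: wait = 0
  Job 2: wait = 9
  Job 3: wait = 15
  Job 4: wait = 25
  Job 5: wait = 28
Sum of waiting times = 77
Average waiting time = 77/5 = 15.4

15.4


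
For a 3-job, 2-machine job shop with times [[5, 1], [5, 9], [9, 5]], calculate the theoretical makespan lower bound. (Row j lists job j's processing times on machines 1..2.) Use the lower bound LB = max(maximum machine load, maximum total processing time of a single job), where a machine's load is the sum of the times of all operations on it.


Machine loads:
  Machine 1: 5 + 5 + 9 = 19
  Machine 2: 1 + 9 + 5 = 15
Max machine load = 19
Job totals:
  Job 1: 6
  Job 2: 14
  Job 3: 14
Max job total = 14
Lower bound = max(19, 14) = 19

19


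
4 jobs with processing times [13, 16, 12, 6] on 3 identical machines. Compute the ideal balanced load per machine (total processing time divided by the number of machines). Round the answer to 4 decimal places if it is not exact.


Total processing time = 13 + 16 + 12 + 6 = 47
Number of machines = 3
Ideal balanced load = 47 / 3 = 15.6667

15.6667


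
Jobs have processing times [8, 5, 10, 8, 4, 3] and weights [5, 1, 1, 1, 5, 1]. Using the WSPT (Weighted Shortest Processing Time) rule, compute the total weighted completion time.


Compute p/w ratios and sort ascending (WSPT): [(4, 5), (8, 5), (3, 1), (5, 1), (8, 1), (10, 1)]
Compute weighted completion times:
  Job (p=4,w=5): C=4, w*C=5*4=20
  Job (p=8,w=5): C=12, w*C=5*12=60
  Job (p=3,w=1): C=15, w*C=1*15=15
  Job (p=5,w=1): C=20, w*C=1*20=20
  Job (p=8,w=1): C=28, w*C=1*28=28
  Job (p=10,w=1): C=38, w*C=1*38=38
Total weighted completion time = 181

181


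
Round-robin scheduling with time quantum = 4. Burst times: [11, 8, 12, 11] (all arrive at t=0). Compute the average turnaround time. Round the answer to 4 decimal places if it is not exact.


Time quantum = 4
Execution trace:
  J1 runs 4 units, time = 4
  J2 runs 4 units, time = 8
  J3 runs 4 units, time = 12
  J4 runs 4 units, time = 16
  J1 runs 4 units, time = 20
  J2 runs 4 units, time = 24
  J3 runs 4 units, time = 28
  J4 runs 4 units, time = 32
  J1 runs 3 units, time = 35
  J3 runs 4 units, time = 39
  J4 runs 3 units, time = 42
Finish times: [35, 24, 39, 42]
Average turnaround = 140/4 = 35.0

35.0


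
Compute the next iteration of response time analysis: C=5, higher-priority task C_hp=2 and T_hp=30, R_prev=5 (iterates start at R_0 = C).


R_next = C + ceil(R_prev / T_hp) * C_hp
ceil(5 / 30) = ceil(0.1667) = 1
Interference = 1 * 2 = 2
R_next = 5 + 2 = 7

7


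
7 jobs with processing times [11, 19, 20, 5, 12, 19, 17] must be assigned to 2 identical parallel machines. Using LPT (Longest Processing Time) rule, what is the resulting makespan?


Sort jobs in decreasing order (LPT): [20, 19, 19, 17, 12, 11, 5]
Assign each job to the least loaded machine:
  Machine 1: jobs [20, 17, 12, 5], load = 54
  Machine 2: jobs [19, 19, 11], load = 49
Makespan = max load = 54

54


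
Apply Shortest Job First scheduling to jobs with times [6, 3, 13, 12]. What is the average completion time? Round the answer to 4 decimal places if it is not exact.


SJF order (ascending): [3, 6, 12, 13]
Completion times:
  Job 1: burst=3, C=3
  Job 2: burst=6, C=9
  Job 3: burst=12, C=21
  Job 4: burst=13, C=34
Average completion = 67/4 = 16.75

16.75


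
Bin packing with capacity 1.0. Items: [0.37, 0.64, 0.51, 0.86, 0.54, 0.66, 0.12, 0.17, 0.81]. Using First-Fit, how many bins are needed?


Place items sequentially using First-Fit:
  Item 0.37 -> new Bin 1
  Item 0.64 -> new Bin 2
  Item 0.51 -> Bin 1 (now 0.88)
  Item 0.86 -> new Bin 3
  Item 0.54 -> new Bin 4
  Item 0.66 -> new Bin 5
  Item 0.12 -> Bin 1 (now 1.0)
  Item 0.17 -> Bin 2 (now 0.81)
  Item 0.81 -> new Bin 6
Total bins used = 6

6


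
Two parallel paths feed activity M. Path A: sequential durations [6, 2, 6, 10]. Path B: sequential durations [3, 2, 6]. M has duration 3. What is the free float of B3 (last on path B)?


ES(B3) = sum of predecessors on chain B = 5
EF(B3) = ES + duration = 5 + 6 = 11
Successor of B3 is M. ES(M) = max(sum(A), sum(B)) = max(24, 11) = 24
Free float = ES(successor) - EF(current) = 24 - 11 = 13

13


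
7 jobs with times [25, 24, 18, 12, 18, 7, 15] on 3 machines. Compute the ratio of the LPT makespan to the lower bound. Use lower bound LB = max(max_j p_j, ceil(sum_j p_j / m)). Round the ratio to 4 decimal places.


LPT order: [25, 24, 18, 18, 15, 12, 7]
Machine loads after assignment: [37, 39, 43]
LPT makespan = 43
Lower bound = max(max_job, ceil(total/3)) = max(25, 40) = 40
Ratio = 43 / 40 = 1.075

1.075


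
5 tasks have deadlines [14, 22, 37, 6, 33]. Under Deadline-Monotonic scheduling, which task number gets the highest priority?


Sort tasks by relative deadline (ascending):
  Task 4: deadline = 6
  Task 1: deadline = 14
  Task 2: deadline = 22
  Task 5: deadline = 33
  Task 3: deadline = 37
Priority order (highest first): [4, 1, 2, 5, 3]
Highest priority task = 4

4


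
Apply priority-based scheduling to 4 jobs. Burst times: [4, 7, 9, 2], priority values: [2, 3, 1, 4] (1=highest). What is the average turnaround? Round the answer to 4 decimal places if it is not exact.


Sort by priority (ascending = highest first):
Order: [(1, 9), (2, 4), (3, 7), (4, 2)]
Completion times:
  Priority 1, burst=9, C=9
  Priority 2, burst=4, C=13
  Priority 3, burst=7, C=20
  Priority 4, burst=2, C=22
Average turnaround = 64/4 = 16.0

16.0


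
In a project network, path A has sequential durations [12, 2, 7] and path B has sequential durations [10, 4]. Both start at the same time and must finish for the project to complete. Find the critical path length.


Path A total = 12 + 2 + 7 = 21
Path B total = 10 + 4 = 14
Critical path = longest path = max(21, 14) = 21

21


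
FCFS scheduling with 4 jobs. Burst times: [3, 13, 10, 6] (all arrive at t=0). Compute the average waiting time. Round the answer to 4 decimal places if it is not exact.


FCFS order (as given): [3, 13, 10, 6]
Waiting times:
  Job 1: wait = 0
  Job 2: wait = 3
  Job 3: wait = 16
  Job 4: wait = 26
Sum of waiting times = 45
Average waiting time = 45/4 = 11.25

11.25


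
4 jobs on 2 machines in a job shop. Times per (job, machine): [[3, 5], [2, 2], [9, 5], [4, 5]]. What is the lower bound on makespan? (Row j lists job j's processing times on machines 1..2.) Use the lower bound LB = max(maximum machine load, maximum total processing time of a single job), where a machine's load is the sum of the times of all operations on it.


Machine loads:
  Machine 1: 3 + 2 + 9 + 4 = 18
  Machine 2: 5 + 2 + 5 + 5 = 17
Max machine load = 18
Job totals:
  Job 1: 8
  Job 2: 4
  Job 3: 14
  Job 4: 9
Max job total = 14
Lower bound = max(18, 14) = 18

18


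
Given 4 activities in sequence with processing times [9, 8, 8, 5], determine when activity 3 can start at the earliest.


Activity 3 starts after activities 1 through 2 complete.
Predecessor durations: [9, 8]
ES = 9 + 8 = 17

17


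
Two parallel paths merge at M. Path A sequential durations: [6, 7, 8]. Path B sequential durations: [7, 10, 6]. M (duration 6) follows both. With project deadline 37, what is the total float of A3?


Forward pass: ES(A3) = sum of predecessors on chain A = 13
EF = ES + duration = 13 + 8 = 21
Backward pass: LF(M) = deadline = 37; LS(M) = 37 - 6 = 31
LF(A3) = LS(M) - sum(successors on chain A) = 31 - 0 = 31
LS = LF - duration = 31 - 8 = 23
Total float = LS - ES = 23 - 13 = 10

10


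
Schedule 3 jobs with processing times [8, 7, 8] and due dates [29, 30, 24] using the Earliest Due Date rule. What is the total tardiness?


Sort by due date (EDD order): [(8, 24), (8, 29), (7, 30)]
Compute completion times and tardiness:
  Job 1: p=8, d=24, C=8, tardiness=max(0,8-24)=0
  Job 2: p=8, d=29, C=16, tardiness=max(0,16-29)=0
  Job 3: p=7, d=30, C=23, tardiness=max(0,23-30)=0
Total tardiness = 0

0


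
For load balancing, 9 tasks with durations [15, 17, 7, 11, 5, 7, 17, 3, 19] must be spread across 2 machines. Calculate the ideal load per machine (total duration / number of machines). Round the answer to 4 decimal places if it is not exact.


Total processing time = 15 + 17 + 7 + 11 + 5 + 7 + 17 + 3 + 19 = 101
Number of machines = 2
Ideal balanced load = 101 / 2 = 50.5

50.5


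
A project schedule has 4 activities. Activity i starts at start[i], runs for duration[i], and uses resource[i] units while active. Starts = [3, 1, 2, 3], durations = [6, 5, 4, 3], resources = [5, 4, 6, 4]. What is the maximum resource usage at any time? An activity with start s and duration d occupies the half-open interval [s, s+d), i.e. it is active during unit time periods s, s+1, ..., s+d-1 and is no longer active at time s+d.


Each activity i is active on [start_i, start_i + duration_i).
Compute total resource usage per time slot:
  t=0: active resources = [], total = 0
  t=1: active resources = [4], total = 4
  t=2: active resources = [4, 6], total = 10
  t=3: active resources = [5, 4, 6, 4], total = 19
  t=4: active resources = [5, 4, 6, 4], total = 19
  t=5: active resources = [5, 4, 6, 4], total = 19
  t=6: active resources = [5], total = 5
  t=7: active resources = [5], total = 5
  t=8: active resources = [5], total = 5
Peak resource demand = 19

19


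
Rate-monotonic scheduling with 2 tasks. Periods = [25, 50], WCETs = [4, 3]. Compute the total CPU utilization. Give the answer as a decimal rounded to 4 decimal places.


Compute individual utilizations (exact fractions):
  Task 1: C/T = 4/25 (approx. 0.16)
  Task 2: C/T = 3/50 (approx. 0.06)
Total utilization U = 4/25 + 3/50 = 11/50
Rounded to 4 decimal places: U = 0.2200
RM (Liu & Layland) bound for 2 tasks = 0.828427; compare with U = 11/50 (approx. 0.220000)
U <= bound, so schedulable by RM sufficient condition.

0.2200


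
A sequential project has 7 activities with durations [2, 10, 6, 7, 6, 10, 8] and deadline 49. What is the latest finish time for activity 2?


LF(activity 2) = deadline - sum of successor durations
Successors: activities 3 through 7 with durations [6, 7, 6, 10, 8]
Sum of successor durations = 37
LF = 49 - 37 = 12

12


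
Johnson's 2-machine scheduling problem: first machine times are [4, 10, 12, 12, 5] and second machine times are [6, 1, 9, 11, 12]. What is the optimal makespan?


Apply Johnson's rule:
  Group 1 (a <= b): [(1, 4, 6), (5, 5, 12)]
  Group 2 (a > b): [(4, 12, 11), (3, 12, 9), (2, 10, 1)]
Optimal job order: [1, 5, 4, 3, 2]
Schedule:
  Job 1: M1 done at 4, M2 done at 10
  Job 5: M1 done at 9, M2 done at 22
  Job 4: M1 done at 21, M2 done at 33
  Job 3: M1 done at 33, M2 done at 42
  Job 2: M1 done at 43, M2 done at 44
Makespan = 44

44


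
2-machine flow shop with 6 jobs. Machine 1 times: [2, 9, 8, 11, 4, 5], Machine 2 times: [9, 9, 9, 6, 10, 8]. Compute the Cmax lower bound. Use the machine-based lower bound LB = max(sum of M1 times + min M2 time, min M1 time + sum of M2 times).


LB1 = sum(M1 times) + min(M2 times) = 39 + 6 = 45
LB2 = min(M1 times) + sum(M2 times) = 2 + 51 = 53
Lower bound = max(LB1, LB2) = max(45, 53) = 53

53


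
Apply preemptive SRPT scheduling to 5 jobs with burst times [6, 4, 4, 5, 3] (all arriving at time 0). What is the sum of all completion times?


Since all jobs arrive at t=0, SRPT equals SPT ordering.
SPT order: [3, 4, 4, 5, 6]
Completion times:
  Job 1: p=3, C=3
  Job 2: p=4, C=7
  Job 3: p=4, C=11
  Job 4: p=5, C=16
  Job 5: p=6, C=22
Total completion time = 3 + 7 + 11 + 16 + 22 = 59

59


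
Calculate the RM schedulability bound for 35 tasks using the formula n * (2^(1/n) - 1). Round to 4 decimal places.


Compute 2^(1/35) = 1.0200016094
Subtract 1: 1.0200016094 - 1 = 0.0200016094
Multiply by n: 35 * 0.0200016094 = 0.7000563290
Round to 4 dp: 0.7001

0.7001


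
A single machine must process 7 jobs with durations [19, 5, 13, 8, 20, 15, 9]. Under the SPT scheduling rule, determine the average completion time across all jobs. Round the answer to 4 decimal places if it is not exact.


Sort jobs by processing time (SPT order): [5, 8, 9, 13, 15, 19, 20]
Compute completion times sequentially:
  Job 1: processing = 5, completes at 5
  Job 2: processing = 8, completes at 13
  Job 3: processing = 9, completes at 22
  Job 4: processing = 13, completes at 35
  Job 5: processing = 15, completes at 50
  Job 6: processing = 19, completes at 69
  Job 7: processing = 20, completes at 89
Sum of completion times = 283
Average completion time = 283/7 = 40.4286

40.4286


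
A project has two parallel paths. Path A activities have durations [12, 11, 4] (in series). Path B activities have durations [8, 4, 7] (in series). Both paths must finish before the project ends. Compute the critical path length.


Path A total = 12 + 11 + 4 = 27
Path B total = 8 + 4 + 7 = 19
Critical path = longest path = max(27, 19) = 27

27


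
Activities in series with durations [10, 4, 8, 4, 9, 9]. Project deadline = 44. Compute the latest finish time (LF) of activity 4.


LF(activity 4) = deadline - sum of successor durations
Successors: activities 5 through 6 with durations [9, 9]
Sum of successor durations = 18
LF = 44 - 18 = 26

26


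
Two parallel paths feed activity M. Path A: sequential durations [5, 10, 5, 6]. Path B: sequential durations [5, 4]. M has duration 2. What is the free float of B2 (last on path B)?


ES(B2) = sum of predecessors on chain B = 5
EF(B2) = ES + duration = 5 + 4 = 9
Successor of B2 is M. ES(M) = max(sum(A), sum(B)) = max(26, 9) = 26
Free float = ES(successor) - EF(current) = 26 - 9 = 17

17


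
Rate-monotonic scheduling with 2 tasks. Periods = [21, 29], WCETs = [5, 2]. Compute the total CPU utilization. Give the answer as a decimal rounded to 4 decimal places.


Compute individual utilizations (exact fractions):
  Task 1: C/T = 5/21 (approx. 0.2381)
  Task 2: C/T = 2/29 (approx. 0.069)
Total utilization U = 5/21 + 2/29 = 187/609
Rounded to 4 decimal places: U = 0.3071
RM (Liu & Layland) bound for 2 tasks = 0.828427; compare with U = 187/609 (approx. 0.307061)
U <= bound, so schedulable by RM sufficient condition.

0.3071


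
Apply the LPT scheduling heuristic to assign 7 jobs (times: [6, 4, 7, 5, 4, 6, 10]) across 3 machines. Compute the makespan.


Sort jobs in decreasing order (LPT): [10, 7, 6, 6, 5, 4, 4]
Assign each job to the least loaded machine:
  Machine 1: jobs [10, 4], load = 14
  Machine 2: jobs [7, 5, 4], load = 16
  Machine 3: jobs [6, 6], load = 12
Makespan = max load = 16

16


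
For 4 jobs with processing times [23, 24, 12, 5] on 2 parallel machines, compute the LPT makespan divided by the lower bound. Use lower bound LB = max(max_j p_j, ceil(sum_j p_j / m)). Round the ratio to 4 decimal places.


LPT order: [24, 23, 12, 5]
Machine loads after assignment: [29, 35]
LPT makespan = 35
Lower bound = max(max_job, ceil(total/2)) = max(24, 32) = 32
Ratio = 35 / 32 = 1.0938

1.0938


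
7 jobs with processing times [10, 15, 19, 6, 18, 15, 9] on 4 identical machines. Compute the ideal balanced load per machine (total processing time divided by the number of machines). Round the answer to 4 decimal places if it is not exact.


Total processing time = 10 + 15 + 19 + 6 + 18 + 15 + 9 = 92
Number of machines = 4
Ideal balanced load = 92 / 4 = 23.0

23.0


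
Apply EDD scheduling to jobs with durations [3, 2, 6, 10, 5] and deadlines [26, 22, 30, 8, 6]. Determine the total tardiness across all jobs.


Sort by due date (EDD order): [(5, 6), (10, 8), (2, 22), (3, 26), (6, 30)]
Compute completion times and tardiness:
  Job 1: p=5, d=6, C=5, tardiness=max(0,5-6)=0
  Job 2: p=10, d=8, C=15, tardiness=max(0,15-8)=7
  Job 3: p=2, d=22, C=17, tardiness=max(0,17-22)=0
  Job 4: p=3, d=26, C=20, tardiness=max(0,20-26)=0
  Job 5: p=6, d=30, C=26, tardiness=max(0,26-30)=0
Total tardiness = 7

7


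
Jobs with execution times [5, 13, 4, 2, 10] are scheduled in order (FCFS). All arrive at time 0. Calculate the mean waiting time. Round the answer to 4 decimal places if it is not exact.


FCFS order (as given): [5, 13, 4, 2, 10]
Waiting times:
  Job 1: wait = 0
  Job 2: wait = 5
  Job 3: wait = 18
  Job 4: wait = 22
  Job 5: wait = 24
Sum of waiting times = 69
Average waiting time = 69/5 = 13.8

13.8


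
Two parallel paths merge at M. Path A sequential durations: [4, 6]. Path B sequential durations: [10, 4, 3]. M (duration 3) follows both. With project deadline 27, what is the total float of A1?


Forward pass: ES(A1) = sum of predecessors on chain A = 0
EF = ES + duration = 0 + 4 = 4
Backward pass: LF(M) = deadline = 27; LS(M) = 27 - 3 = 24
LF(A1) = LS(M) - sum(successors on chain A) = 24 - 6 = 18
LS = LF - duration = 18 - 4 = 14
Total float = LS - ES = 14 - 0 = 14

14


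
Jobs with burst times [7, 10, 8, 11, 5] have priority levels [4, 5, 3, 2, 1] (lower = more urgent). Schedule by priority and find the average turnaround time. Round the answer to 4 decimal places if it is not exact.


Sort by priority (ascending = highest first):
Order: [(1, 5), (2, 11), (3, 8), (4, 7), (5, 10)]
Completion times:
  Priority 1, burst=5, C=5
  Priority 2, burst=11, C=16
  Priority 3, burst=8, C=24
  Priority 4, burst=7, C=31
  Priority 5, burst=10, C=41
Average turnaround = 117/5 = 23.4

23.4


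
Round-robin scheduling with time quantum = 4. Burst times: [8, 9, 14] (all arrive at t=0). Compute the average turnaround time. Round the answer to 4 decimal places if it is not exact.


Time quantum = 4
Execution trace:
  J1 runs 4 units, time = 4
  J2 runs 4 units, time = 8
  J3 runs 4 units, time = 12
  J1 runs 4 units, time = 16
  J2 runs 4 units, time = 20
  J3 runs 4 units, time = 24
  J2 runs 1 units, time = 25
  J3 runs 4 units, time = 29
  J3 runs 2 units, time = 31
Finish times: [16, 25, 31]
Average turnaround = 72/3 = 24.0

24.0


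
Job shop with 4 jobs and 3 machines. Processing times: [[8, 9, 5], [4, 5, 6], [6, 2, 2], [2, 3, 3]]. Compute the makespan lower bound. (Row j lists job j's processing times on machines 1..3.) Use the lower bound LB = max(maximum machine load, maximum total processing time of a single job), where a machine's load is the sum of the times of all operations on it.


Machine loads:
  Machine 1: 8 + 4 + 6 + 2 = 20
  Machine 2: 9 + 5 + 2 + 3 = 19
  Machine 3: 5 + 6 + 2 + 3 = 16
Max machine load = 20
Job totals:
  Job 1: 22
  Job 2: 15
  Job 3: 10
  Job 4: 8
Max job total = 22
Lower bound = max(20, 22) = 22

22
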